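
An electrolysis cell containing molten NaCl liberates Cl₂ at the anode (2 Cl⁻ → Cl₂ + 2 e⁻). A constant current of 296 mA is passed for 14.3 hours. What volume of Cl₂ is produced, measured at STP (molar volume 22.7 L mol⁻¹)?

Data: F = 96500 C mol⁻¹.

1.79 L

Q = I·t = 0.2960 A × 51480 s = 15240 C.
n(e⁻) = Q/F = 15240 / 96500 = 0.1579 mol.
2 electrons are transferred per Cl₂ molecule, so n(Cl₂) = 0.1579 / 2 = 0.07895 mol.
V = n × V_m = 0.07895 × 22.7 = 1.79 L.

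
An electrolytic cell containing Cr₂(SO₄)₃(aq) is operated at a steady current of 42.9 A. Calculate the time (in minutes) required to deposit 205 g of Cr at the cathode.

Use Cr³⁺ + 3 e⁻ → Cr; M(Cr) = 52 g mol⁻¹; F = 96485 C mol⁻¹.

n(Cr) = m/M = 205 / 52 = 3.942 mol.
Each Cr atom requires 3 electrons, so n(e⁻) = 3 × 3.942 = 11.83 mol.
Q = n(e⁻)·F = 11.83 × 96485 = 1141000 C.
t = Q/I = 1141000 / 42.90 A = 26600 s = 443 min.

443 min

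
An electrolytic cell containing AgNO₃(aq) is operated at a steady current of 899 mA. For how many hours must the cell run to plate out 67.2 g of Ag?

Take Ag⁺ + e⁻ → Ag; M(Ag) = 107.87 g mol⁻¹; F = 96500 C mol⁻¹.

18.6 h

n(Ag) = m/M = 67.2 / 107.87 = 0.6230 mol.
Each Ag atom requires 1 electron, so n(e⁻) = 1 × 0.6230 = 0.6230 mol.
Q = n(e⁻)·F = 0.6230 × 96500 = 60120 C.
t = Q/I = 60120 / 0.8990 A = 66870 s = 18.6 h.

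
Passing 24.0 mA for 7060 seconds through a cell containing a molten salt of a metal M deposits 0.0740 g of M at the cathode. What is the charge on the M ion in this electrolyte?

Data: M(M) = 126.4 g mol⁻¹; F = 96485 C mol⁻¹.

+3

Q = I·t = 0.02400 A × 7060.0 s = 169.4 C, so n(e⁻) = 169.4/96485 = 0.001756 mol.
n(M) deposited = 0.0740 / 126.4 = 0.0005854 mol.
Electrons per atom = n(e⁻)/n(M) = 0.001756 / 0.0005854 = 3.00 ≈ 3, so the ion is M³⁺.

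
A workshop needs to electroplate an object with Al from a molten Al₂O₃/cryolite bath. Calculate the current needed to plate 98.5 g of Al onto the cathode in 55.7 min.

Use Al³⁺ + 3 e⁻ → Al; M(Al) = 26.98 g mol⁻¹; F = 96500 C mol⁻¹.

n(Al) = 98.5 / 26.98 = 3.651 mol.
n(e⁻) = 3 × 3.651 = 10.95 mol.
Q = n(e⁻)·F = 10.95 × 96500 = 1057000 C.
I = Q/t = 1057000 / 3342.0 s = 316 A.

316 A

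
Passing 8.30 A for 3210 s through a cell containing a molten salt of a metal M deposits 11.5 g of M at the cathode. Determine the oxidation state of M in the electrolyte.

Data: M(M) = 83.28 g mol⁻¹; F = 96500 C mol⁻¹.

+2

Q = I·t = 8.300 A × 3210.0 s = 26640 C, so n(e⁻) = 26640/96500 = 0.2761 mol.
n(M) deposited = 11.5 / 83.28 = 0.1381 mol.
Electrons per atom = n(e⁻)/n(M) = 0.2761 / 0.1381 = 2.00 ≈ 2, so the ion is M²⁺.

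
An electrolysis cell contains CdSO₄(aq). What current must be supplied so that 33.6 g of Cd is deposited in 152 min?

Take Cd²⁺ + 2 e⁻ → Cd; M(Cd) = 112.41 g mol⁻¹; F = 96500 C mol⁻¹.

n(Cd) = 33.6 / 112.41 = 0.2989 mol.
n(e⁻) = 2 × 0.2989 = 0.5978 mol.
Q = n(e⁻)·F = 0.5978 × 96500 = 57690 C.
I = Q/t = 57690 / 9120.0 s = 6.33 A.

6.33 A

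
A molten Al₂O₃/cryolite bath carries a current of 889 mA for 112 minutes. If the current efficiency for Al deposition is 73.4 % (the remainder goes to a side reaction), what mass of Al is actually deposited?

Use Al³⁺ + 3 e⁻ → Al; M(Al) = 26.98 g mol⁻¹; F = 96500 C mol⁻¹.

0.409 g

Q = I·t = 0.8890 × 6720.0 = 5974 C.
n(e⁻) = 5974/96500 = 0.06191 mol; theoretically n(Al) = 0.06191/3 = 0.02064 mol, m_theo = 0.5568 g.
At 73.4 % efficiency, m_actual = 0.734 × 0.5568 = 0.409 g.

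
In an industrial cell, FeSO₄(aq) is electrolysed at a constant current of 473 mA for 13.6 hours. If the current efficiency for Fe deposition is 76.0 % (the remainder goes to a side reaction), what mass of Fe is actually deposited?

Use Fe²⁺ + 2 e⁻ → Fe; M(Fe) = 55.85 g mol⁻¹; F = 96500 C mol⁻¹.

Q = I·t = 0.4730 × 48960 = 23160 C.
n(e⁻) = 23160/96500 = 0.2400 mol; theoretically n(Fe) = 0.2400/2 = 0.1200 mol, m_theo = 6.701 g.
At 76.0 % efficiency, m_actual = 0.760 × 6.701 = 5.09 g.

5.09 g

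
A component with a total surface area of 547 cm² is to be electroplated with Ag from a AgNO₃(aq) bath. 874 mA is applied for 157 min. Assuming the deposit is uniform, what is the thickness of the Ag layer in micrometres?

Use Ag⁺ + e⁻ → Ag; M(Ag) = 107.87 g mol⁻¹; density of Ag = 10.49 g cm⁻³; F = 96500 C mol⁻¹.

16.0 μm

Q = I·t = 0.8740 × 9420.0 = 8233 C; n(e⁻) = 0.08532 mol.
n(Ag) = n(e⁻)/1 = 0.08532 mol, so m = 0.08532 × 107.87 = 9.203 g.
Volume = m/ρ = 9.203 / 10.49 = 0.8773 cm³.
Thickness = V/A = 0.8773 / 547 = 0.00160 cm = 16.0 μm.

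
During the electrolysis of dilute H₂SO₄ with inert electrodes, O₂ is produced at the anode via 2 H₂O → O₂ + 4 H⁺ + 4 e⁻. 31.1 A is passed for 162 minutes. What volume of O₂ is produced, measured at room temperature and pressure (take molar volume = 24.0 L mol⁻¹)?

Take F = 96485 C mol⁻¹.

18.8 L

Q = I·t = 31.10 A × 9720.0 s = 302300 C.
n(e⁻) = Q/F = 302300 / 96485 = 3.133 mol.
4 electrons are transferred per O₂ molecule, so n(O₂) = 3.133 / 4 = 0.7833 mol.
V = n × V_m = 0.7833 × 24.0 = 18.8 L.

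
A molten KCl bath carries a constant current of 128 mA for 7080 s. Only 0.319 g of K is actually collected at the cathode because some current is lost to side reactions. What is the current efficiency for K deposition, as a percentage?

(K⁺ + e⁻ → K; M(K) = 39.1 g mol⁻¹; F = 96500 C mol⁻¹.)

86.9 %

Q = I·t = 0.1280 × 7080.0 = 906.2 C; n(e⁻) = 906.2/96500 = 0.009391 mol.
Theoretical n(K) = n(e⁻)/1 = 0.009391 mol, i.e. m_theo = 0.009391 × 39.1 = 0.3672 g.
Efficiency = m_actual / m_theo = 0.319 / 0.3672 = 86.9 %.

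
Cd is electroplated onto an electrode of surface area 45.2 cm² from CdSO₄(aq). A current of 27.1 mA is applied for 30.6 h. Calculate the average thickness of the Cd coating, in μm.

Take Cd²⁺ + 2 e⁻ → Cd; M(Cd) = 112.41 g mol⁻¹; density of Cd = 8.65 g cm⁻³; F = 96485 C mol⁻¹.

44.5 μm

Q = I·t = 0.02710 × 110160 = 2985 C; n(e⁻) = 0.03094 mol.
n(Cd) = n(e⁻)/2 = 0.01547 mol, so m = 0.01547 × 112.41 = 1.739 g.
Volume = m/ρ = 1.739 / 8.65 = 0.2010 cm³.
Thickness = V/A = 0.2010 / 45.2 = 0.00445 cm = 44.5 μm.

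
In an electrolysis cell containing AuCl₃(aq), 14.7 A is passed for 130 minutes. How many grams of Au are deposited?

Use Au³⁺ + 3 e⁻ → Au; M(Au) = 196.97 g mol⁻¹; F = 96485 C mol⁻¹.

Q = I·t = 14.70 A × 7800.0 s = 114700 C.
n(e⁻) = Q/F = 114700 / 96485 = 1.188 mol.
Au³⁺ + 3 e⁻ → Au, so n(Au) = n(e⁻)/3 = 0.3961 mol.
m = n·M = 0.3961 × 196.97 = 78.0 g.

78.0 g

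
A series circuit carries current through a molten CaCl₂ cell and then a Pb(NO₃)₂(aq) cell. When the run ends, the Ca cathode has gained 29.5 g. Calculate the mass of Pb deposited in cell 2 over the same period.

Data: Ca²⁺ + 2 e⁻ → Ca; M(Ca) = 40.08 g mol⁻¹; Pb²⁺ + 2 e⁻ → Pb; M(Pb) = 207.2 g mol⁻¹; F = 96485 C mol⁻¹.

153 g

n(Ca) = 29.5 / 40.08 = 0.7360 mol.
Since Ca²⁺ + 2 e⁻ → Ca, n(e⁻) passed = 2 × 0.7360 = 1.472 mol.
Cells in series carry the same charge, so the same 1.472 mol of electrons passes through cell 2.
Pb²⁺ + 2 e⁻ → Pb, so n(Pb) = 1.472 / 2 = 0.7360 mol.
m(Pb) = 0.7360 × 207.2 = 153 g.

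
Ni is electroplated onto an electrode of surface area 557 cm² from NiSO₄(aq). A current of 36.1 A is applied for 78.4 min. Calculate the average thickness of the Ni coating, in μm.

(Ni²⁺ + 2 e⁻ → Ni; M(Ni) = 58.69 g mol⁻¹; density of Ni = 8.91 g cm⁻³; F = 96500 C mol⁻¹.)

Q = I·t = 36.10 × 4704.0 = 169800 C; n(e⁻) = 1.760 mol.
n(Ni) = n(e⁻)/2 = 0.8799 mol, so m = 0.8799 × 58.69 = 51.64 g.
Volume = m/ρ = 51.64 / 8.91 = 5.796 cm³.
Thickness = V/A = 5.796 / 557 = 0.0104 cm = 104 μm.

104 μm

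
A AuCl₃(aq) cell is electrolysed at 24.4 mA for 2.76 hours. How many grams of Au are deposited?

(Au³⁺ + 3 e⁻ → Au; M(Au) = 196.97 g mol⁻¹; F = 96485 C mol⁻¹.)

Q = I·t = 0.02440 A × 9936.0 s = 242.4 C.
n(e⁻) = Q/F = 242.4 / 96485 = 0.002513 mol.
Au³⁺ + 3 e⁻ → Au, so n(Au) = n(e⁻)/3 = 0.0008376 mol.
m = n·M = 0.0008376 × 196.97 = 0.165 g.

0.165 g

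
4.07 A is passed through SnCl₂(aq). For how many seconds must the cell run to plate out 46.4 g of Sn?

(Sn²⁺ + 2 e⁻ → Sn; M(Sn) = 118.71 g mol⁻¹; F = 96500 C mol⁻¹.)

n(Sn) = m/M = 46.4 / 118.71 = 0.3909 mol.
Each Sn atom requires 2 electrons, so n(e⁻) = 2 × 0.3909 = 0.7817 mol.
Q = n(e⁻)·F = 0.7817 × 96500 = 75440 C.
t = Q/I = 75440 / 4.070 A = 18540 s.

18500 s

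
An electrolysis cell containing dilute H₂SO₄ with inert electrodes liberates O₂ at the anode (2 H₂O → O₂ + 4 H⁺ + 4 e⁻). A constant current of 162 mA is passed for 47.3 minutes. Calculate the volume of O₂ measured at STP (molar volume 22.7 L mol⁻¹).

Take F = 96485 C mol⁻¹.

Q = I·t = 0.1620 A × 2838.0 s = 459.8 C.
n(e⁻) = Q/F = 459.8 / 96485 = 0.004765 mol.
4 electrons are transferred per O₂ molecule, so n(O₂) = 0.004765 / 4 = 0.001191 mol.
V = n × V_m = 0.001191 × 22.7 = 0.0270 L.

0.0270 L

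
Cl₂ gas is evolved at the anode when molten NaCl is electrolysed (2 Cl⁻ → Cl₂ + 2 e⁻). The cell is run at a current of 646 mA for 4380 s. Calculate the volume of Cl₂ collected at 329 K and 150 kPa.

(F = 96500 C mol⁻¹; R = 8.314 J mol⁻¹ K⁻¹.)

0.267 L

Q = I·t = 0.6460 A × 4380.0 s = 2829 C.
n(e⁻) = Q/F = 2829 / 96500 = 0.02932 mol.
2 electrons are transferred per Cl₂ molecule, so n(Cl₂) = 0.02932 / 2 = 0.01466 mol.
V = nRT/P = (0.01466 × 8.314 × 329) / (150 × 10³ Pa) = 2.67 × 10⁻⁴ m³ = 0.267 L.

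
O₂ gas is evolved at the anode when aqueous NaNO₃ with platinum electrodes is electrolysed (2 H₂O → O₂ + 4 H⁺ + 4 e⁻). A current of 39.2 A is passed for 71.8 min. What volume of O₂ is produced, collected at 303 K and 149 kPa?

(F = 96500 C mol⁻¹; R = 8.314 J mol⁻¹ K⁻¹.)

7.40 L

Q = I·t = 39.20 A × 4308.0 s = 168900 C.
n(e⁻) = Q/F = 168900 / 96500 = 1.750 mol.
4 electrons are transferred per O₂ molecule, so n(O₂) = 1.750 / 4 = 0.4375 mol.
V = nRT/P = (0.4375 × 8.314 × 303) / (149 × 10³ Pa) = 0.00740 m³ = 7.40 L.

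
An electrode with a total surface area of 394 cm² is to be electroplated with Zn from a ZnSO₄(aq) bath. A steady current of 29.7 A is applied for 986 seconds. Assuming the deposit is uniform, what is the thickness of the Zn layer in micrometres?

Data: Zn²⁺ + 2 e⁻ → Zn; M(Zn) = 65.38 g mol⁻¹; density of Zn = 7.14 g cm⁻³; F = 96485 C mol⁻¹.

Q = I·t = 29.70 × 986.00 = 29280 C; n(e⁻) = 0.3035 mol.
n(Zn) = n(e⁻)/2 = 0.1518 mol, so m = 0.1518 × 65.38 = 9.922 g.
Volume = m/ρ = 9.922 / 7.14 = 1.390 cm³.
Thickness = V/A = 1.390 / 394 = 0.00353 cm = 35.3 μm.

35.3 μm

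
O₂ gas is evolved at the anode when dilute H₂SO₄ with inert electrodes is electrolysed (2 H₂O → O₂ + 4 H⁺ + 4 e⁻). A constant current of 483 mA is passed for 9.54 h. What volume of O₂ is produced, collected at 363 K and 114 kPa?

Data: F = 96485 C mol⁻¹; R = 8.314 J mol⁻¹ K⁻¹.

1.14 L

Q = I·t = 0.4830 A × 34344 s = 16590 C.
n(e⁻) = Q/F = 16590 / 96485 = 0.1719 mol.
4 electrons are transferred per O₂ molecule, so n(O₂) = 0.1719 / 4 = 0.04298 mol.
V = nRT/P = (0.04298 × 8.314 × 363) / (114 × 10³ Pa) = 0.00114 m³ = 1.14 L.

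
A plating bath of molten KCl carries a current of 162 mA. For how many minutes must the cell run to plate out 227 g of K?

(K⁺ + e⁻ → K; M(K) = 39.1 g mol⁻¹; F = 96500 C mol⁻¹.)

57600 min

n(K) = m/M = 227 / 39.1 = 5.806 mol.
Each K atom requires 1 electron, so n(e⁻) = 1 × 5.806 = 5.806 mol.
Q = n(e⁻)·F = 5.806 × 96500 = 560200 C.
t = Q/I = 560200 / 0.1620 A = 3458000 s = 57600 min.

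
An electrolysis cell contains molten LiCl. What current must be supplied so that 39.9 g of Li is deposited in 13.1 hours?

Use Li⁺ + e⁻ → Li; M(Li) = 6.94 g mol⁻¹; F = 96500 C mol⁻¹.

n(Li) = 39.9 / 6.94 = 5.749 mol.
n(e⁻) = 1 × 5.749 = 5.749 mol.
Q = n(e⁻)·F = 5.749 × 96500 = 554800 C.
I = Q/t = 554800 / 47160 s = 11.8 A.

11.8 A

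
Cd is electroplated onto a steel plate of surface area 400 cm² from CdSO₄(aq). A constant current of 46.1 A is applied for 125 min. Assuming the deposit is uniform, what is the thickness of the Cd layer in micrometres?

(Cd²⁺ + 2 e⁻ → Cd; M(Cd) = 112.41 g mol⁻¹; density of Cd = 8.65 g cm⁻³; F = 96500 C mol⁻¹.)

Q = I·t = 46.10 × 7500.0 = 345800 C; n(e⁻) = 3.583 mol.
n(Cd) = n(e⁻)/2 = 1.791 mol, so m = 1.791 × 112.41 = 201.4 g.
Volume = m/ρ = 201.4 / 8.65 = 23.28 cm³.
Thickness = V/A = 23.28 / 400 = 0.0582 cm = 582 μm.

582 μm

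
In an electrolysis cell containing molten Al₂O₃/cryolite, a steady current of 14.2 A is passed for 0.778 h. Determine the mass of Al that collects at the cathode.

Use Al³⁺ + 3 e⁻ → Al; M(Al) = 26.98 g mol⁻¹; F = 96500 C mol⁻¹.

Q = I·t = 14.20 A × 2800.8 s = 39770 C.
n(e⁻) = Q/F = 39770 / 96500 = 0.4121 mol.
Al³⁺ + 3 e⁻ → Al, so n(Al) = n(e⁻)/3 = 0.1374 mol.
m = n·M = 0.1374 × 26.98 = 3.71 g.

3.71 g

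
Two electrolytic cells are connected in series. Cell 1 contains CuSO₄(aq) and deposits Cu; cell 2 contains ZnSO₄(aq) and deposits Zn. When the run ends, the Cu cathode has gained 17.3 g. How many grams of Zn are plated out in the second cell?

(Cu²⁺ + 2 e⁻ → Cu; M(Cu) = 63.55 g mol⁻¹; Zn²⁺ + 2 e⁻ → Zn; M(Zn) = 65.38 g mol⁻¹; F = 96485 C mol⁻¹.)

n(Cu) = 17.3 / 63.55 = 0.2722 mol.
Since Cu²⁺ + 2 e⁻ → Cu, n(e⁻) passed = 2 × 0.2722 = 0.5445 mol.
Cells in series carry the same charge, so the same 0.5445 mol of electrons passes through cell 2.
Zn²⁺ + 2 e⁻ → Zn, so n(Zn) = 0.5445 / 2 = 0.2722 mol.
m(Zn) = 0.2722 × 65.38 = 17.8 g.

17.8 g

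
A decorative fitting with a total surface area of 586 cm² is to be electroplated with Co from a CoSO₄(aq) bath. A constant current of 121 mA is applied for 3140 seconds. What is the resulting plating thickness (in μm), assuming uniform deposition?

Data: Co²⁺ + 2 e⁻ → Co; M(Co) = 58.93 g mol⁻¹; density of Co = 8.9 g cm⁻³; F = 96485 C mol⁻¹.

Q = I·t = 0.1210 × 3140.0 = 379.9 C; n(e⁻) = 0.003938 mol.
n(Co) = n(e⁻)/2 = 0.001969 mol, so m = 0.001969 × 58.93 = 0.1160 g.
Volume = m/ρ = 0.1160 / 8.9 = 0.01304 cm³.
Thickness = V/A = 0.01304 / 586 = 2.22 × 10⁻⁵ cm = 0.222 μm.

0.222 μm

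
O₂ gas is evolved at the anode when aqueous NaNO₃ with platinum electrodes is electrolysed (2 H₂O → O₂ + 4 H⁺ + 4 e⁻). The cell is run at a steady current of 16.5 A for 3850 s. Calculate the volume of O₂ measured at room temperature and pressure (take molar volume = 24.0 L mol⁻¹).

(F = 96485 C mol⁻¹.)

Q = I·t = 16.50 A × 3850.0 s = 63520 C.
n(e⁻) = Q/F = 63520 / 96485 = 0.6584 mol.
4 electrons are transferred per O₂ molecule, so n(O₂) = 0.6584 / 4 = 0.1646 mol.
V = n × V_m = 0.1646 × 24.0 = 3.95 L.

3.95 L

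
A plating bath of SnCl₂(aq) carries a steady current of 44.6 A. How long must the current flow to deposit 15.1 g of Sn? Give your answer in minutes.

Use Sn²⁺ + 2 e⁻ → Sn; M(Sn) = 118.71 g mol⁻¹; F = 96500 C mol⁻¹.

n(Sn) = m/M = 15.1 / 118.71 = 0.1272 mol.
Each Sn atom requires 2 electrons, so n(e⁻) = 2 × 0.1272 = 0.2544 mol.
Q = n(e⁻)·F = 0.2544 × 96500 = 24550 C.
t = Q/I = 24550 / 44.60 A = 550.4 s = 9.17 min.

9.17 min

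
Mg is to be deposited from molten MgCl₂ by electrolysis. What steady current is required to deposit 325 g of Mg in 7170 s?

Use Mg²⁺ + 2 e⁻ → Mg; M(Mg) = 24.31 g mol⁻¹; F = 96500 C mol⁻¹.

n(Mg) = 325 / 24.31 = 13.37 mol.
n(e⁻) = 2 × 13.37 = 26.74 mol.
Q = n(e⁻)·F = 26.74 × 96500 = 2580000 C.
I = Q/t = 2580000 / 7170.0 s = 360 A.

360 A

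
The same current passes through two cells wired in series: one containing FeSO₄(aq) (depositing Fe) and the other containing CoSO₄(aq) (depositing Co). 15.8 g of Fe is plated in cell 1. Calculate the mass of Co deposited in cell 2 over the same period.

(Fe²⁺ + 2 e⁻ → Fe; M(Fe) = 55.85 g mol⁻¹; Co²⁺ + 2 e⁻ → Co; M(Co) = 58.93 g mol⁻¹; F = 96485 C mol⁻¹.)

16.7 g

n(Fe) = 15.8 / 55.85 = 0.2829 mol.
Since Fe²⁺ + 2 e⁻ → Fe, n(e⁻) passed = 2 × 0.2829 = 0.5658 mol.
Cells in series carry the same charge, so the same 0.5658 mol of electrons passes through cell 2.
Co²⁺ + 2 e⁻ → Co, so n(Co) = 0.5658 / 2 = 0.2829 mol.
m(Co) = 0.2829 × 58.93 = 16.7 g.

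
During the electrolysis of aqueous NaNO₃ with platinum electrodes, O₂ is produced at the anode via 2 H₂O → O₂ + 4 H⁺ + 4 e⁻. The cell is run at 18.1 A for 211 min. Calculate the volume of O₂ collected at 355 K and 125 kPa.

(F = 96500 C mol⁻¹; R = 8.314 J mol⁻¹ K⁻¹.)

14.0 L

Q = I·t = 18.10 A × 12660 s = 229100 C.
n(e⁻) = Q/F = 229100 / 96500 = 2.375 mol.
4 electrons are transferred per O₂ molecule, so n(O₂) = 2.375 / 4 = 0.5936 mol.
V = nRT/P = (0.5936 × 8.314 × 355) / (125 × 10³ Pa) = 0.0140 m³ = 14.0 L.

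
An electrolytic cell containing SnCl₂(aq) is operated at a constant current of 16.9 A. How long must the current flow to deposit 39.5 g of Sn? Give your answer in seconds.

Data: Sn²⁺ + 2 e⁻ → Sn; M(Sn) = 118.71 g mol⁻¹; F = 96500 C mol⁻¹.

n(Sn) = m/M = 39.5 / 118.71 = 0.3327 mol.
Each Sn atom requires 2 electrons, so n(e⁻) = 2 × 0.3327 = 0.6655 mol.
Q = n(e⁻)·F = 0.6655 × 96500 = 64220 C.
t = Q/I = 64220 / 16.90 A = 3800 s.

3800 s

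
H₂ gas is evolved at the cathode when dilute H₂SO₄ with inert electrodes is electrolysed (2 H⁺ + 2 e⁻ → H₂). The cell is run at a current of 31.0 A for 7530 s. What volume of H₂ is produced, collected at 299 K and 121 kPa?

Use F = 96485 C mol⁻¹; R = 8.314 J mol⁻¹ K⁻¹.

Q = I·t = 31.00 A × 7530.0 s = 233400 C.
n(e⁻) = Q/F = 233400 / 96485 = 2.419 mol.
2 electrons are transferred per H₂ molecule, so n(H₂) = 2.419 / 2 = 1.210 mol.
V = nRT/P = (1.210 × 8.314 × 299) / (121 × 10³ Pa) = 0.0249 m³ = 24.9 L.

24.9 L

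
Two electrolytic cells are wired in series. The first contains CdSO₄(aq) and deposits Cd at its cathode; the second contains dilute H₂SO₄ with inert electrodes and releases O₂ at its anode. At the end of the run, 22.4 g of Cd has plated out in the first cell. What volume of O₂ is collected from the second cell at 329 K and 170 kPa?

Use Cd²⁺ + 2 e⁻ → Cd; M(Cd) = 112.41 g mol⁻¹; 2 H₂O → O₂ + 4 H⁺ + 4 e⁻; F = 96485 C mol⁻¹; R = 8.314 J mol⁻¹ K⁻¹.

1.60 L

n(Cd) = 22.4 / 112.41 = 0.1993 mol, so n(e⁻) = 2 × 0.1993 = 0.3985 mol.
The cells are in series, so the same 0.3985 mol of electrons passes through the second cell.
2 H₂O → O₂ + 4 H⁺ + 4 e⁻ — 4 mol e⁻ per mol O₂, so n(O₂) = 0.3985/4 = 0.09964 mol.
V = nRT/P = (0.09964 × 8.314 × 329) / (170 × 10³) = 0.00160 m³ = 1.60 L.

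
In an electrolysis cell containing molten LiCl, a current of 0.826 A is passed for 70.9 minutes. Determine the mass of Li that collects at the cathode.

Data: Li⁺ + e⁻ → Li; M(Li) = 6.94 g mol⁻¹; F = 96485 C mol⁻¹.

0.253 g

Q = I·t = 0.8260 A × 4254.0 s = 3514 C.
n(e⁻) = Q/F = 3514 / 96485 = 0.03642 mol.
Li⁺ + e⁻ → Li, so n(Li) = n(e⁻)/1 = 0.03642 mol.
m = n·M = 0.03642 × 6.94 = 0.253 g.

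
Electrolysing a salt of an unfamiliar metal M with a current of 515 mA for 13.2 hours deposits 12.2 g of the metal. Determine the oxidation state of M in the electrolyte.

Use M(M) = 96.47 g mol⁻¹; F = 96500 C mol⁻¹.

+2

Q = I·t = 0.5150 A × 47520 s = 24470 C, so n(e⁻) = 24470/96500 = 0.2536 mol.
n(M) deposited = 12.2 / 96.47 = 0.1265 mol.
Electrons per atom = n(e⁻)/n(M) = 0.2536 / 0.1265 = 2.01 ≈ 2, so the ion is M²⁺.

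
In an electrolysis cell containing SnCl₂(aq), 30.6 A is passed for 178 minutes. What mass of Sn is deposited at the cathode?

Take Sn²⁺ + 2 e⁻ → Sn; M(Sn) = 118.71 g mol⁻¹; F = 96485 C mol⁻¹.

Q = I·t = 30.60 A × 10680 s = 326800 C.
n(e⁻) = Q/F = 326800 / 96485 = 3.387 mol.
Sn²⁺ + 2 e⁻ → Sn, so n(Sn) = n(e⁻)/2 = 1.694 mol.
m = n·M = 1.694 × 118.71 = 201 g.

201 g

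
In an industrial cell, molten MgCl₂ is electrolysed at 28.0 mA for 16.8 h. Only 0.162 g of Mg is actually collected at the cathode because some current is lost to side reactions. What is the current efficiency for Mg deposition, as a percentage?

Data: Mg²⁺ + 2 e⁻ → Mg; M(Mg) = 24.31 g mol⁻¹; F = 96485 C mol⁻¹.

Q = I·t = 0.02800 × 60480 = 1693 C; n(e⁻) = 1693/96485 = 0.01755 mol.
Theoretical n(Mg) = n(e⁻)/2 = 0.008776 mol, i.e. m_theo = 0.008776 × 24.31 = 0.2133 g.
Efficiency = m_actual / m_theo = 0.162 / 0.2133 = 75.9 %.

75.9 %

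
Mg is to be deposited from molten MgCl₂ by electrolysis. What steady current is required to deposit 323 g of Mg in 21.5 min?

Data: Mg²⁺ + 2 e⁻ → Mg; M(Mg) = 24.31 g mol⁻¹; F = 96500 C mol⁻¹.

1990 A

n(Mg) = 323 / 24.31 = 13.29 mol.
n(e⁻) = 2 × 13.29 = 26.57 mol.
Q = n(e⁻)·F = 26.57 × 96500 = 2564000 C.
I = Q/t = 2564000 / 1290.0 s = 1990 A.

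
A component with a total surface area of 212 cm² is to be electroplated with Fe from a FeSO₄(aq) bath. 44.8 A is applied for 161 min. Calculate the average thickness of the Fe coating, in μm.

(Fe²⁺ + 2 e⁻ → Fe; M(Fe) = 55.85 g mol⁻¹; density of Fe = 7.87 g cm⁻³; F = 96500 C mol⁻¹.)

Q = I·t = 44.80 × 9660.0 = 432800 C; n(e⁻) = 4.485 mol.
n(Fe) = n(e⁻)/2 = 2.242 mol, so m = 2.242 × 55.85 = 125.2 g.
Volume = m/ρ = 125.2 / 7.87 = 15.91 cm³.
Thickness = V/A = 15.91 / 212 = 0.0751 cm = 751 μm.

751 μm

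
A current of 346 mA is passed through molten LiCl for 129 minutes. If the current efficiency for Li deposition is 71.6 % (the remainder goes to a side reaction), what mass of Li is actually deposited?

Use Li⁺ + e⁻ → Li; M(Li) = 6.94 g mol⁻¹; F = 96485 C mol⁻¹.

Q = I·t = 0.3460 × 7740.0 = 2678 C.
n(e⁻) = 2678/96485 = 0.02776 mol; theoretically n(Li) = 0.02776/1 = 0.02776 mol, m_theo = 0.1926 g.
At 71.6 % efficiency, m_actual = 0.716 × 0.1926 = 0.138 g.

0.138 g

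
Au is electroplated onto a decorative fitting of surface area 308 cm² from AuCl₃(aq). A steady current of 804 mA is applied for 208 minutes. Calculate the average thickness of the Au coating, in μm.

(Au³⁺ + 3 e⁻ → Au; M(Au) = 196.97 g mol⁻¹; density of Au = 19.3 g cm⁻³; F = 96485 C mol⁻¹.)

Q = I·t = 0.8040 × 12480 = 10030 C; n(e⁻) = 0.1040 mol.
n(Au) = n(e⁻)/3 = 0.03466 mol, so m = 0.03466 × 196.97 = 6.828 g.
Volume = m/ρ = 6.828 / 19.3 = 0.3538 cm³.
Thickness = V/A = 0.3538 / 308 = 0.00115 cm = 11.5 μm.

11.5 μm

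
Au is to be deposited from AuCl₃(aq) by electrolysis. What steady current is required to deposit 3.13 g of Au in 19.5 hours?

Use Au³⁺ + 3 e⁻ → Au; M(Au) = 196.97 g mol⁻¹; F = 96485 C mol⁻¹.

n(Au) = 3.13 / 196.97 = 0.01589 mol.
n(e⁻) = 3 × 0.01589 = 0.04767 mol.
Q = n(e⁻)·F = 0.04767 × 96485 = 4600 C.
I = Q/t = 4600 / 70200 s = 0.0655 A.

0.0655 A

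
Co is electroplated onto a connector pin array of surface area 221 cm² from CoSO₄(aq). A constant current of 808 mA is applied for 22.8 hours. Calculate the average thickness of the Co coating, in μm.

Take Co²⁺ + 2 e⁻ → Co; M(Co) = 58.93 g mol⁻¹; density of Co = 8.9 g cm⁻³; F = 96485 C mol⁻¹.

103 μm

Q = I·t = 0.8080 × 82080 = 66320 C; n(e⁻) = 0.6874 mol.
n(Co) = n(e⁻)/2 = 0.3437 mol, so m = 0.3437 × 58.93 = 20.25 g.
Volume = m/ρ = 20.25 / 8.9 = 2.276 cm³.
Thickness = V/A = 2.276 / 221 = 0.0103 cm = 103 μm.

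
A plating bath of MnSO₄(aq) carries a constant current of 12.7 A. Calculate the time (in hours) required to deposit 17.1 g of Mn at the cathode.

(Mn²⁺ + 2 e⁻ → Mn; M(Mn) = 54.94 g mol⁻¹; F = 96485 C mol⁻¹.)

n(Mn) = m/M = 17.1 / 54.94 = 0.3112 mol.
Each Mn atom requires 2 electrons, so n(e⁻) = 2 × 0.3112 = 0.6225 mol.
Q = n(e⁻)·F = 0.6225 × 96485 = 60060 C.
t = Q/I = 60060 / 12.70 A = 4729 s = 1.31 h.

1.31 h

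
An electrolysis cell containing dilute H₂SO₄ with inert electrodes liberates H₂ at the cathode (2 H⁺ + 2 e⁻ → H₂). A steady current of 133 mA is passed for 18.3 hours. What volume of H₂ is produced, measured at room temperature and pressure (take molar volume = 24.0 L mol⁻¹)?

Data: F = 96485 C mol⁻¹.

1.09 L

Q = I·t = 0.1330 A × 65880 s = 8762 C.
n(e⁻) = Q/F = 8762 / 96485 = 0.09081 mol.
2 electrons are transferred per H₂ molecule, so n(H₂) = 0.09081 / 2 = 0.04541 mol.
V = n × V_m = 0.04541 × 24.0 = 1.09 L.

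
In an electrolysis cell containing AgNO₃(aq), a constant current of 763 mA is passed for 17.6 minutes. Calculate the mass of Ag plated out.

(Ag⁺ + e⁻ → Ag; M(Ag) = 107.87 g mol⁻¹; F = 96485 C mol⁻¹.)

0.901 g

Q = I·t = 0.7630 A × 1056.0 s = 805.7 C.
n(e⁻) = Q/F = 805.7 / 96485 = 0.008351 mol.
Ag⁺ + e⁻ → Ag, so n(Ag) = n(e⁻)/1 = 0.008351 mol.
m = n·M = 0.008351 × 107.87 = 0.901 g.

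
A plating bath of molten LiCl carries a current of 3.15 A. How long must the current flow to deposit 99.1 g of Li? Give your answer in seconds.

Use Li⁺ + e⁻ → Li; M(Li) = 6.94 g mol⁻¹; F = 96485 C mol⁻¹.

n(Li) = m/M = 99.1 / 6.94 = 14.28 mol.
Each Li atom requires 1 electron, so n(e⁻) = 1 × 14.28 = 14.28 mol.
Q = n(e⁻)·F = 14.28 × 96485 = 1378000 C.
t = Q/I = 1378000 / 3.150 A = 437400 s.

4.37 × 10⁵ s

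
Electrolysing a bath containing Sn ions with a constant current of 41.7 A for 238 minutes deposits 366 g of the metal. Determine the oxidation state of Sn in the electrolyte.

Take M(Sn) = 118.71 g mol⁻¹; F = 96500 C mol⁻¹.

+2

Q = I·t = 41.70 A × 14280 s = 595500 C, so n(e⁻) = 595500/96500 = 6.171 mol.
n(Sn) deposited = 366 / 118.71 = 3.083 mol.
Electrons per atom = n(e⁻)/n(Sn) = 6.171 / 3.083 = 2.00 ≈ 2, so the ion is Sn²⁺.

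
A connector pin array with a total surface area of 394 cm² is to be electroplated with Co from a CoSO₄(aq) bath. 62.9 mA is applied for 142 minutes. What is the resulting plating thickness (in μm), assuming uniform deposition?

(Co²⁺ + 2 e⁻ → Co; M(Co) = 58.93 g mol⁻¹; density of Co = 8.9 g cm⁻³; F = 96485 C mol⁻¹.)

0.467 μm

Q = I·t = 0.06290 × 8520.0 = 535.9 C; n(e⁻) = 0.005554 mol.
n(Co) = n(e⁻)/2 = 0.002777 mol, so m = 0.002777 × 58.93 = 0.1637 g.
Volume = m/ρ = 0.1637 / 8.9 = 0.01839 cm³.
Thickness = V/A = 0.01839 / 394 = 4.67 × 10⁻⁵ cm = 0.467 μm.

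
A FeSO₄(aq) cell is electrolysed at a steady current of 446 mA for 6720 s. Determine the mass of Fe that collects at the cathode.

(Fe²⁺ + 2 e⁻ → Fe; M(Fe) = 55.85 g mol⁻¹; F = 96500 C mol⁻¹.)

0.867 g

Q = I·t = 0.4460 A × 6720.0 s = 2997 C.
n(e⁻) = Q/F = 2997 / 96500 = 0.03106 mol.
Fe²⁺ + 2 e⁻ → Fe, so n(Fe) = n(e⁻)/2 = 0.01553 mol.
m = n·M = 0.01553 × 55.85 = 0.867 g.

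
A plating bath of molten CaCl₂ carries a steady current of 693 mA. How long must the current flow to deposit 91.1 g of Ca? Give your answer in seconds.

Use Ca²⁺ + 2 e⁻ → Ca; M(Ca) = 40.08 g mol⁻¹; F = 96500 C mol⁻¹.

n(Ca) = m/M = 91.1 / 40.08 = 2.273 mol.
Each Ca atom requires 2 electrons, so n(e⁻) = 2 × 2.273 = 4.546 mol.
Q = n(e⁻)·F = 4.546 × 96500 = 438700 C.
t = Q/I = 438700 / 0.6930 A = 633000 s.

6.33 × 10⁵ s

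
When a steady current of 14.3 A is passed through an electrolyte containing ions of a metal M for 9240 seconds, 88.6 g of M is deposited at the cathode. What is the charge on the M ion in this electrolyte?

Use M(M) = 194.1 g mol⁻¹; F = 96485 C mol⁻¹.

Q = I·t = 14.30 A × 9240.0 s = 132100 C, so n(e⁻) = 132100/96485 = 1.369 mol.
n(M) deposited = 88.6 / 194.1 = 0.4565 mol.
Electrons per atom = n(e⁻)/n(M) = 1.369 / 0.4565 = 3.00 ≈ 3, so the ion is M³⁺.

+3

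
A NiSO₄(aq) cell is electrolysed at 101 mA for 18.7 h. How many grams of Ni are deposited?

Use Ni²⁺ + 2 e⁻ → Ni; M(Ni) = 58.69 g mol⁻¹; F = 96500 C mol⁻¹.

Q = I·t = 0.1010 A × 67320 s = 6799 C.
n(e⁻) = Q/F = 6799 / 96500 = 0.07046 mol.
Ni²⁺ + 2 e⁻ → Ni, so n(Ni) = n(e⁻)/2 = 0.03523 mol.
m = n·M = 0.03523 × 58.69 = 2.07 g.

2.07 g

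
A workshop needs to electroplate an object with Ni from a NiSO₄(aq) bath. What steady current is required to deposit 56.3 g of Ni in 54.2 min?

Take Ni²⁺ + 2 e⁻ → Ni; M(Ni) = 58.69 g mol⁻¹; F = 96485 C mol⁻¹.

56.9 A

n(Ni) = 56.3 / 58.69 = 0.9593 mol.
n(e⁻) = 2 × 0.9593 = 1.919 mol.
Q = n(e⁻)·F = 1.919 × 96485 = 185100 C.
I = Q/t = 185100 / 3252.0 s = 56.9 A.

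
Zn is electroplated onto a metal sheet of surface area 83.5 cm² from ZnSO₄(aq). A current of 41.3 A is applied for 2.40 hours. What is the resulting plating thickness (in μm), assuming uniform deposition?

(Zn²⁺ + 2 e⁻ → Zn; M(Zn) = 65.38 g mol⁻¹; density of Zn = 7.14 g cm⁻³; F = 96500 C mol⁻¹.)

Q = I·t = 41.30 × 8640.0 = 356800 C; n(e⁻) = 3.698 mol.
n(Zn) = n(e⁻)/2 = 1.849 mol, so m = 1.849 × 65.38 = 120.9 g.
Volume = m/ρ = 120.9 / 7.14 = 16.93 cm³.
Thickness = V/A = 16.93 / 83.5 = 0.203 cm = 2030 μm.

2030 μm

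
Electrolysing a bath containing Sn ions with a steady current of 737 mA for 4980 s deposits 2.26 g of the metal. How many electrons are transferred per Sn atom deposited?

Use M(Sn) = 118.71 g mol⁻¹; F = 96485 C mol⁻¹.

2

Q = I·t = 0.7370 A × 4980.0 s = 3670 C, so n(e⁻) = 3670/96485 = 0.03804 mol.
n(Sn) deposited = 2.26 / 118.71 = 0.01904 mol.
Electrons per atom = n(e⁻)/n(Sn) = 0.03804 / 0.01904 = 2.00 ≈ 2, so the ion is Sn²⁺.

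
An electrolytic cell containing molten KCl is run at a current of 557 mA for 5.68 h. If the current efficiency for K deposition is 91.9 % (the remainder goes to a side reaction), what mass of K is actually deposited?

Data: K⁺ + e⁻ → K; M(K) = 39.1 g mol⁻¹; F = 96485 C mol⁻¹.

4.24 g

Q = I·t = 0.5570 × 20448 = 11390 C.
n(e⁻) = 11390/96485 = 0.1180 mol; theoretically n(K) = 0.1180/1 = 0.1180 mol, m_theo = 4.616 g.
At 91.9 % efficiency, m_actual = 0.919 × 4.616 = 4.24 g.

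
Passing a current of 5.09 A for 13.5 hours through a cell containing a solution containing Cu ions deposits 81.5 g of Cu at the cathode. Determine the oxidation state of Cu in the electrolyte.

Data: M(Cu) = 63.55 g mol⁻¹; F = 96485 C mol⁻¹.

Q = I·t = 5.090 A × 48600 s = 247400 C, so n(e⁻) = 247400/96485 = 2.564 mol.
n(Cu) deposited = 81.5 / 63.55 = 1.282 mol.
Electrons per atom = n(e⁻)/n(Cu) = 2.564 / 1.282 = 2.00 ≈ 2, so the ion is Cu²⁺.

+2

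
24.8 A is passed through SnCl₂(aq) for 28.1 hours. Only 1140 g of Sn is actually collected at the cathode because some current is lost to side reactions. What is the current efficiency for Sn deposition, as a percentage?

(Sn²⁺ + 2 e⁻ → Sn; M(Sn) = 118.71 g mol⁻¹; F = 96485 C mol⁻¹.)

73.9 %

Q = I·t = 24.80 × 101160 = 2509000 C; n(e⁻) = 2509000/96485 = 26.00 mol.
Theoretical n(Sn) = n(e⁻)/2 = 13.00 mol, i.e. m_theo = 13.00 × 118.71 = 1543 g.
Efficiency = m_actual / m_theo = 1140 / 1543 = 73.9 %.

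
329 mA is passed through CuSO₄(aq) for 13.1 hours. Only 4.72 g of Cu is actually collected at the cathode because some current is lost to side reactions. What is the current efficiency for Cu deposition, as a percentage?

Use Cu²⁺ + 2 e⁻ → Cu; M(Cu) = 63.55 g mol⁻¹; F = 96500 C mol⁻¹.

92.4 %

Q = I·t = 0.3290 × 47160 = 15520 C; n(e⁻) = 15520/96500 = 0.1608 mol.
Theoretical n(Cu) = n(e⁻)/2 = 0.08039 mol, i.e. m_theo = 0.08039 × 63.55 = 5.109 g.
Efficiency = m_actual / m_theo = 4.72 / 5.109 = 92.4 %.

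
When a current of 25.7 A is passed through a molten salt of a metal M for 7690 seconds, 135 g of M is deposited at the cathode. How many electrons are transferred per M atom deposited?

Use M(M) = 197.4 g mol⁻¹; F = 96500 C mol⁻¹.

3

Q = I·t = 25.70 A × 7690.0 s = 197600 C, so n(e⁻) = 197600/96500 = 2.048 mol.
n(M) deposited = 135 / 197.4 = 0.6839 mol.
Electrons per atom = n(e⁻)/n(M) = 2.048 / 0.6839 = 2.99 ≈ 3, so the ion is M³⁺.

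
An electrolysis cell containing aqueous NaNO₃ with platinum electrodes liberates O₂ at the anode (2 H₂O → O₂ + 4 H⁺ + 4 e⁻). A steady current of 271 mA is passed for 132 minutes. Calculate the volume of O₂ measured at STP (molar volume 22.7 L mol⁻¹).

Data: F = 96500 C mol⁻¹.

Q = I·t = 0.2710 A × 7920.0 s = 2146 C.
n(e⁻) = Q/F = 2146 / 96500 = 0.02224 mol.
4 electrons are transferred per O₂ molecule, so n(O₂) = 0.02224 / 4 = 0.005560 mol.
V = n × V_m = 0.005560 × 22.7 = 0.126 L.

0.126 L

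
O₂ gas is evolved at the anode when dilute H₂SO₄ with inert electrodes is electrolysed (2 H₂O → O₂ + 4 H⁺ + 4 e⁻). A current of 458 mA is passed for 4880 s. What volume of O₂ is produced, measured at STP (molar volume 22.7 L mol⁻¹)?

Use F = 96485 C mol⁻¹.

Q = I·t = 0.4580 A × 4880.0 s = 2235 C.
n(e⁻) = Q/F = 2235 / 96485 = 0.02316 mol.
4 electrons are transferred per O₂ molecule, so n(O₂) = 0.02316 / 4 = 0.005791 mol.
V = n × V_m = 0.005791 × 22.7 = 0.131 L.

0.131 L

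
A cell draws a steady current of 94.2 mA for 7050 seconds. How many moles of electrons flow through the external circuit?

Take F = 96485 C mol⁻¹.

0.00688 mol

Q = I·t = 0.09420 A × 7050.0 s = 664.1 C.
n(e⁻) = Q/F = 664.1 / 96485 = 0.00688 mol.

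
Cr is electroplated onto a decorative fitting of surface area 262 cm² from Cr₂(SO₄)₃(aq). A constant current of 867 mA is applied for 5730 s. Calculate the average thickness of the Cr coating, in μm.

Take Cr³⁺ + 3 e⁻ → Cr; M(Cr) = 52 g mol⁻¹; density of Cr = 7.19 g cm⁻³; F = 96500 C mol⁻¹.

Q = I·t = 0.8670 × 5730.0 = 4968 C; n(e⁻) = 0.05148 mol.
n(Cr) = n(e⁻)/3 = 0.01716 mol, so m = 0.01716 × 52 = 0.8923 g.
Volume = m/ρ = 0.8923 / 7.19 = 0.1241 cm³.
Thickness = V/A = 0.1241 / 262 = 4.74 × 10⁻⁴ cm = 4.74 μm.

4.74 μm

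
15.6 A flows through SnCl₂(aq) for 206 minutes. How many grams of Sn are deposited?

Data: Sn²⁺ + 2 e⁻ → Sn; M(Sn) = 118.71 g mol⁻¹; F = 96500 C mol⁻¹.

119 g

Q = I·t = 15.60 A × 12360 s = 192800 C.
n(e⁻) = Q/F = 192800 / 96500 = 1.998 mol.
Sn²⁺ + 2 e⁻ → Sn, so n(Sn) = n(e⁻)/2 = 0.9990 mol.
m = n·M = 0.9990 × 118.71 = 119 g.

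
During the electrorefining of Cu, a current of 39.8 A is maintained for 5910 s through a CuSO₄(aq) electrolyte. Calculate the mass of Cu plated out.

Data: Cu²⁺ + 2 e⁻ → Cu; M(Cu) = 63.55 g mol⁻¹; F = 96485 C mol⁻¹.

77.5 g

Q = I·t = 39.80 A × 5910.0 s = 235200 C.
n(e⁻) = Q/F = 235200 / 96485 = 2.438 mol.
Cu²⁺ + 2 e⁻ → Cu, so n(Cu) = n(e⁻)/2 = 1.219 mol.
m = n·M = 1.219 × 63.55 = 77.5 g.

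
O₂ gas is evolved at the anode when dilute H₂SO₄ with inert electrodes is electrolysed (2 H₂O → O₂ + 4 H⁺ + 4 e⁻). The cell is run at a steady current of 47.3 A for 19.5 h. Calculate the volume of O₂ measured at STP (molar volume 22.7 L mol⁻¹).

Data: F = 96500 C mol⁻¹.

Q = I·t = 47.30 A × 70200 s = 3320000 C.
n(e⁻) = Q/F = 3320000 / 96500 = 34.41 mol.
4 electrons are transferred per O₂ molecule, so n(O₂) = 34.41 / 4 = 8.602 mol.
V = n × V_m = 8.602 × 22.7 = 195 L.

195 L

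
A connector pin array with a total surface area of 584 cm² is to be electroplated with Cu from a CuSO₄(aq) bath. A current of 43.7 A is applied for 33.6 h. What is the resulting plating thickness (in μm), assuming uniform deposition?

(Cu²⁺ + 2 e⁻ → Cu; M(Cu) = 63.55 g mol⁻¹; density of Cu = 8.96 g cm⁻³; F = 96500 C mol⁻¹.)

3330 μm

Q = I·t = 43.70 × 120960 = 5286000 C; n(e⁻) = 54.78 mol.
n(Cu) = n(e⁻)/2 = 27.39 mol, so m = 27.39 × 63.55 = 1741 g.
Volume = m/ρ = 1741 / 8.96 = 194.3 cm³.
Thickness = V/A = 194.3 / 584 = 0.333 cm = 3330 μm.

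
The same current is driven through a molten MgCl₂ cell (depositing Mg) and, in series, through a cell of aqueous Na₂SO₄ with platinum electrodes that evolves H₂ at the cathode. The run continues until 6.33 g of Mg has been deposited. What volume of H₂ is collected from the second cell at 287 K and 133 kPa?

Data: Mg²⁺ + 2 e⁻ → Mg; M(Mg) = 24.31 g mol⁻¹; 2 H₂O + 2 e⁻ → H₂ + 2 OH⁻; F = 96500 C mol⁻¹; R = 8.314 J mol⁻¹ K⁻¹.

n(Mg) = 6.33 / 24.31 = 0.2604 mol, so n(e⁻) = 2 × 0.2604 = 0.5208 mol.
The cells are in series, so the same 0.5208 mol of electrons passes through the second cell.
2 H₂O + 2 e⁻ → H₂ + 2 OH⁻ — 2 mol e⁻ per mol H₂, so n(H₂) = 0.5208/2 = 0.2604 mol.
V = nRT/P = (0.2604 × 8.314 × 287) / (133 × 10³) = 0.00467 m³ = 4.67 L.

4.67 L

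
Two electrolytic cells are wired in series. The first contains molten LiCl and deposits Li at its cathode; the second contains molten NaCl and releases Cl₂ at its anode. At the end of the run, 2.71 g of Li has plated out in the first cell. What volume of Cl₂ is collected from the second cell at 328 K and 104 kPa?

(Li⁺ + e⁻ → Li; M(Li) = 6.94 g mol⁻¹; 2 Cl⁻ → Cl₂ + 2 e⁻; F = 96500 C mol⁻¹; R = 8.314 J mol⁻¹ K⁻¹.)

n(Li) = 2.71 / 6.94 = 0.3905 mol, so n(e⁻) = 1 × 0.3905 = 0.3905 mol.
The cells are in series, so the same 0.3905 mol of electrons passes through the second cell.
2 Cl⁻ → Cl₂ + 2 e⁻ — 2 mol e⁻ per mol Cl₂, so n(Cl₂) = 0.3905/2 = 0.1952 mol.
V = nRT/P = (0.1952 × 8.314 × 328) / (104 × 10³) = 0.00512 m³ = 5.12 L.

5.12 L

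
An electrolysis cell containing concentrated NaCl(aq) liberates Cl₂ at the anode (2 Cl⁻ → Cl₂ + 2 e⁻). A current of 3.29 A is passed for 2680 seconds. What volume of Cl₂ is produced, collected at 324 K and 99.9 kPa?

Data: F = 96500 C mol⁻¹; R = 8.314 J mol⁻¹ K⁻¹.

1.23 L

Q = I·t = 3.290 A × 2680.0 s = 8817 C.
n(e⁻) = Q/F = 8817 / 96500 = 0.09137 mol.
2 electrons are transferred per Cl₂ molecule, so n(Cl₂) = 0.09137 / 2 = 0.04568 mol.
V = nRT/P = (0.04568 × 8.314 × 324) / (99.9 × 10³ Pa) = 0.00123 m³ = 1.23 L.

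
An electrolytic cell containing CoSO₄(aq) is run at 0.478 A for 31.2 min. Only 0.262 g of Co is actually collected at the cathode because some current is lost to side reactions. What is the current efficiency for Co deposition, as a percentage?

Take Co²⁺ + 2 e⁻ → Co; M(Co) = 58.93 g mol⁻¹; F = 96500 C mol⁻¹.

95.9 %

Q = I·t = 0.4780 × 1872.0 = 894.8 C; n(e⁻) = 894.8/96500 = 0.009273 mol.
Theoretical n(Co) = n(e⁻)/2 = 0.004636 mol, i.e. m_theo = 0.004636 × 58.93 = 0.2732 g.
Efficiency = m_actual / m_theo = 0.262 / 0.2732 = 95.9 %.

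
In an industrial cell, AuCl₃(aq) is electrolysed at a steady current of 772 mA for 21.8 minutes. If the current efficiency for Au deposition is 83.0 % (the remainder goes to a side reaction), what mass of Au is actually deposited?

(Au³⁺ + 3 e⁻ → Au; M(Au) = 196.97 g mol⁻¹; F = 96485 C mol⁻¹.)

0.570 g

Q = I·t = 0.7720 × 1308.0 = 1010 C.
n(e⁻) = 1010/96485 = 0.01047 mol; theoretically n(Au) = 0.01047/3 = 0.003489 mol, m_theo = 0.6871 g.
At 83.0 % efficiency, m_actual = 0.830 × 0.6871 = 0.570 g.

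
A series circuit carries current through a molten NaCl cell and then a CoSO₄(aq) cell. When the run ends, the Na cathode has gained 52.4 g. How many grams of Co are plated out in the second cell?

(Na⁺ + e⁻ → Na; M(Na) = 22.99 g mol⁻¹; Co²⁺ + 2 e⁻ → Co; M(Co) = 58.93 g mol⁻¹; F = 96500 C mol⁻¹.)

67.2 g

n(Na) = 52.4 / 22.99 = 2.279 mol.
Since Na⁺ + e⁻ → Na, n(e⁻) passed = 1 × 2.279 = 2.279 mol.
Cells in series carry the same charge, so the same 2.279 mol of electrons passes through cell 2.
Co²⁺ + 2 e⁻ → Co, so n(Co) = 2.279 / 2 = 1.140 mol.
m(Co) = 1.140 × 58.93 = 67.2 g.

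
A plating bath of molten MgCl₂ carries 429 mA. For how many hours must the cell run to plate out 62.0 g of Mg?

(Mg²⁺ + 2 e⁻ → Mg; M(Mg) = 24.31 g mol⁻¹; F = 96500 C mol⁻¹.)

319 h

n(Mg) = m/M = 62.0 / 24.31 = 2.550 mol.
Each Mg atom requires 2 electrons, so n(e⁻) = 2 × 2.550 = 5.101 mol.
Q = n(e⁻)·F = 5.101 × 96500 = 492200 C.
t = Q/I = 492200 / 0.4290 A = 1147000 s = 319 h.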